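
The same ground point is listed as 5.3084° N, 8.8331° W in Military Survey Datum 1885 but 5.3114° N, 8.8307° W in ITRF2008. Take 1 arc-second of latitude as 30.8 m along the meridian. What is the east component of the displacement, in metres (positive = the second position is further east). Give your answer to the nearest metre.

Δφ = 5.3114° − 5.3084° = +0.0030°; Δλ = -8.8307° − -8.8331° = +0.0024°.
1° of latitude = 3600 × 30.80 = 110880 m.
ΔN = Δφ × 110880 = 332.6 m; ΔE = Δλ × 110880 × cos(5.3084°) = +0.0024 × 110880 × 0.995711 = 265.0 m.

ΔE = 265 m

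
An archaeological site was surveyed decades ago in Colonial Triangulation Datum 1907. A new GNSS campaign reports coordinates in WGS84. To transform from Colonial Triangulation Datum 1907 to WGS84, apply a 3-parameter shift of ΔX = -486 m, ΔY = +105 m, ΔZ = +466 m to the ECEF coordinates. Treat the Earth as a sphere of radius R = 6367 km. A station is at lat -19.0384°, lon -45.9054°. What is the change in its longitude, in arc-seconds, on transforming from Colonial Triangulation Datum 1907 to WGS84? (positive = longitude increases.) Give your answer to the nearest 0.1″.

Δλ = -9.5″

sin φ = -0.326202, cos φ = 0.945300, sin λ = -0.718192, cos λ = 0.695845.
East component: ΔE = −sin λ·ΔX + cos λ·ΔY = −(-0.718192)(-486) + (0.695845)(105) = -275.98 m.
1° of latitude spans πR/180 = 111125 m; at latitude φ, 1° of longitude spans that × cos φ = 105046.6 m, so Δλ = -275.98 / 105046.6 × 3600 = -9.458″.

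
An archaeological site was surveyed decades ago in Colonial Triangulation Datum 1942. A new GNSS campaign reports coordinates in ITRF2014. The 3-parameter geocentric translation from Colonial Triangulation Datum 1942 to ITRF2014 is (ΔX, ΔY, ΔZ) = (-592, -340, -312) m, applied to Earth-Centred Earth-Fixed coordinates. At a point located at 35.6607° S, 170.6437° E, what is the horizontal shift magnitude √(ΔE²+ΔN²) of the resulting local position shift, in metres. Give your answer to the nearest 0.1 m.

435.2 m

The local east axis at (φ, λ) is (−sin λ, cos λ, 0), so ΔE = −sin(170.6437°)·(-592) + cos(170.6437°)·(-340) = 431.72 m.
The local north axis is (−sin φ cos λ, −sin φ sin λ, cos φ), giving ΔN = 340.535 − 32.224 − 253.495 = 54.82 m.
Horizontal magnitude = √(ΔE² + ΔN²) = √(431.72² + 54.82²) = 435.19 m.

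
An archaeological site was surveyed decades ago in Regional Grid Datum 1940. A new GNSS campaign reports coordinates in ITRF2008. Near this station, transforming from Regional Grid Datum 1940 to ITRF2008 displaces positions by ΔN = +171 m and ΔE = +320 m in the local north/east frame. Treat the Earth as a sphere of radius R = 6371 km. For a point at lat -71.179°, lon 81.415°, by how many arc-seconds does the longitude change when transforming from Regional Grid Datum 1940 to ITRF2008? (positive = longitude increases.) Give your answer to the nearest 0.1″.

At latitude -71.179°, cos φ = 0.322613.
One radian of longitude at latitude φ spans R cos φ, so Δλ = ΔE / (R cos φ) = 320.0 / (6371000 × 0.322613) = 1.5569e-04 rad = 32.113″.

Δλ = 32.1″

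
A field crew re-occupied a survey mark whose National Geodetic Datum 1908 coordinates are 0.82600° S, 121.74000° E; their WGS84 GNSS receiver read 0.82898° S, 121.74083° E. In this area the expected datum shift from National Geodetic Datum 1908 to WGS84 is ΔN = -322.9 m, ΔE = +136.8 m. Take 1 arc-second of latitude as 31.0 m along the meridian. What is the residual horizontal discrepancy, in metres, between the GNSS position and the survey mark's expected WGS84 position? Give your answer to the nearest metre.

Observed coordinate differences: Δφ = -0.00298°, Δλ = +0.00083°.
Converting to metres (1° lat = 111600 m, cos φ = 0.999896): observed ΔN = -332.6 m, observed ΔE = 92.6 m.
Subtracting the expected shift leaves a residual of -332.6 − (-322.9) = -9.7 m north and 92.6 − (136.8) = -44.2 m east.
Residual distance = √((-9.7)² + (-44.2)²) = 45.2 m.

45 m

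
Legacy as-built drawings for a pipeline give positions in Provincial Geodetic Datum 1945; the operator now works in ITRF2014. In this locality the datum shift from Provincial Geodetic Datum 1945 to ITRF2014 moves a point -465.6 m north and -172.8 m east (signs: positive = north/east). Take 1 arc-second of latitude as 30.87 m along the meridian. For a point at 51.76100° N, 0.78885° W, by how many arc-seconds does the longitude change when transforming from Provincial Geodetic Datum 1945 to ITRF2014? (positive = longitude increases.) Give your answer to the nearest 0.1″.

Δλ = -9.0″

At latitude 51.76100°, cos φ = 0.618943.
1″ of longitude at this latitude = 30.87 × cos φ = 19.1068 m, so Δλ = -172.8 / 19.1068 = -9.044″.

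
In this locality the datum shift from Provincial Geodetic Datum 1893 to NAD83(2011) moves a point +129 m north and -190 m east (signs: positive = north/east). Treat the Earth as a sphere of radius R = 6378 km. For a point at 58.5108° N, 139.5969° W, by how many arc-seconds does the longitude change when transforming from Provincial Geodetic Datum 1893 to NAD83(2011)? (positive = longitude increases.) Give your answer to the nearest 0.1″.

Δλ = -11.8″

At latitude 58.5108°, cos φ = 0.522338.
One radian of longitude at latitude φ spans R cos φ, so Δλ = ΔE / (R cos φ) = -190.0 / (6378000 × 0.522338) = -5.7032e-05 rad = -11.764″.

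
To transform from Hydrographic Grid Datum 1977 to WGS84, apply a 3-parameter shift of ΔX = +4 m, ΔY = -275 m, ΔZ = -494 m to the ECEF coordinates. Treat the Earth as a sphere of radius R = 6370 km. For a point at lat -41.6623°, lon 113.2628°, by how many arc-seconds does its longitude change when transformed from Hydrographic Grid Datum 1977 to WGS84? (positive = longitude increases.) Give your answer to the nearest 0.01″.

Δλ = 4.55″

sin φ = -0.664739, cos φ = 0.747076, sin λ = 0.918703, cos λ = -0.394949.
East component: ΔE = −sin λ·ΔX + cos λ·ΔY = −(0.918703)(4) + (-0.394949)(-275) = 104.94 m.
1° of latitude spans πR/180 = 111177 m; at latitude φ, 1° of longitude spans that × cos φ = 83058.0 m, so Δλ = 104.94 / 83058.0 × 3600 = 4.548″.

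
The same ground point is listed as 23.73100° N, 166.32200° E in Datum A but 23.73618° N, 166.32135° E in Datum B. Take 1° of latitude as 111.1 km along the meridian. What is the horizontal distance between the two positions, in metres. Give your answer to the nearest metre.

579 m

Δφ = 23.73618° − 23.73100° = +0.00518°; Δλ = 166.32135° − 166.32200° = -0.00065°.
ΔN = Δφ × 111100 = 575.5 m; ΔE = Δλ × 111100 × cos(23.73100°) = -0.00065 × 111100 × 0.915445 = -66.1 m.
Distance = √(ΔE² + ΔN²) = √((-66.1)² + 575.5²) = 579.3 m.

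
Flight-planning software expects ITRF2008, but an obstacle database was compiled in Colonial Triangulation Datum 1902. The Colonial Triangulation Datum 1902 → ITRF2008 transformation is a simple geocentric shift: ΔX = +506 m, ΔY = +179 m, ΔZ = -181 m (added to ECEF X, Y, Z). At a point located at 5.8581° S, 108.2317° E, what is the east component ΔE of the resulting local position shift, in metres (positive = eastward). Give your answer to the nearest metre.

ΔE = -537 m

The local east axis at (φ, λ) is (−sin λ, cos λ, 0), so ΔE = −sin(108.2317°)·506 + cos(108.2317°)·179 = -536.60 m.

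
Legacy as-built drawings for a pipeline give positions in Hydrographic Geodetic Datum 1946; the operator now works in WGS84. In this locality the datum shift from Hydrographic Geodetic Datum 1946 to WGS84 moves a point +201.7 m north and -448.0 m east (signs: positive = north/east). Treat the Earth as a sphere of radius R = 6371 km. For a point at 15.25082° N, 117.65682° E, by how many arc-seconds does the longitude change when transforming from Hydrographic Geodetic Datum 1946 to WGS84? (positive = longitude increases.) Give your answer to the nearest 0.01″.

At latitude 15.25082°, cos φ = 0.964784.
One radian of longitude at latitude φ spans R cos φ, so Δλ = ΔE / (R cos φ) = -448.0 / (6371000 × 0.964784) = -7.2885e-05 rad = -15.034″.

Δλ = -15.03″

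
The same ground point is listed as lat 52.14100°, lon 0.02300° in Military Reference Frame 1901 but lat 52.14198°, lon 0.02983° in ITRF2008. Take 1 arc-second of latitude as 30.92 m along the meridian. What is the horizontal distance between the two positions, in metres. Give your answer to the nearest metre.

Δφ = 52.14198° − 52.14100° = +0.00098°; Δλ = 0.02983° − 0.02300° = +0.00683°.
1° of latitude = 3600 × 30.92 = 111312 m.
ΔN = Δφ × 111312 = 109.1 m; ΔE = Δλ × 111312 × cos(52.14100°) = +0.00683 × 111312 × 0.613720 = 466.6 m.
Distance = √(ΔE² + ΔN²) = √(466.6² + 109.1²) = 479.2 m.

479 m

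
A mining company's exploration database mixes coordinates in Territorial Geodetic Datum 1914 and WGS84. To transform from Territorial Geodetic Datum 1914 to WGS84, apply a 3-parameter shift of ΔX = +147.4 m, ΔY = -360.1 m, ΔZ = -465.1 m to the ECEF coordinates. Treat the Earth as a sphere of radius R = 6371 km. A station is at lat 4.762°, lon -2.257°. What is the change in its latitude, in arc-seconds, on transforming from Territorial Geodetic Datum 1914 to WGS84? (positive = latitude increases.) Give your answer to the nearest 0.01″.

sin φ = 0.083017, cos φ = 0.996548, sin λ = -0.039382, cos λ = 0.999224.
North component: ΔN = −sin φ cos λ·ΔX − sin φ sin λ·ΔY + cos φ·ΔZ = −(0.083017)(0.999224)(147.4) − (0.083017)(-0.039382)(-360.1) + (0.996548)(-465.1) = -476.90 m.
1° of latitude spans πR/180 = 111195 m, so Δφ = -476.90 / 111195 × 3600 = -15.440″.

Δφ = -15.44″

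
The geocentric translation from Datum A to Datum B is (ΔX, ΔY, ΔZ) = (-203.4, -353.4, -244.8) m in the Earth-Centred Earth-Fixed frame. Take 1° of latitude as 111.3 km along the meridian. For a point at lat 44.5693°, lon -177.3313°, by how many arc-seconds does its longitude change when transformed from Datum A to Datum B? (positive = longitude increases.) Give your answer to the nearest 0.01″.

sin φ = 0.701771, cos φ = 0.712402, sin λ = -0.046561, cos λ = -0.998915.
East component: ΔE = −sin λ·ΔX + cos λ·ΔY = −(-0.046561)(-203.4) + (-0.998915)(-353.4) = 343.55 m.
1° of latitude spans 111300 m; at latitude φ, 1° of longitude spans that × cos φ = 79290.4 m, so Δλ = 343.55 / 79290.4 × 3600 = 15.598″.

Δλ = 15.60″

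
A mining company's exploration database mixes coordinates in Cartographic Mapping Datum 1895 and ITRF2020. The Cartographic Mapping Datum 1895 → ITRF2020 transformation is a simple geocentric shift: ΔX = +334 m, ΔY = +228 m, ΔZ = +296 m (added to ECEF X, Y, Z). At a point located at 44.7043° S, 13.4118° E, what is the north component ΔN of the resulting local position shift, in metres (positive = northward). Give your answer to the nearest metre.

ΔN = 476 m

At φ = -44.7043°, λ = 13.4118°: sin φ = -0.703448, cos φ = 0.710747, sin λ = 0.231948, cos λ = 0.972728.
ΔN = −sin φ cos λ·ΔX − sin φ sin λ·ΔY + cos φ·ΔZ = −(-0.703448)(0.972728)(334) − (-0.703448)(0.231948)(228) + (0.710747)(296) = 476.13 m.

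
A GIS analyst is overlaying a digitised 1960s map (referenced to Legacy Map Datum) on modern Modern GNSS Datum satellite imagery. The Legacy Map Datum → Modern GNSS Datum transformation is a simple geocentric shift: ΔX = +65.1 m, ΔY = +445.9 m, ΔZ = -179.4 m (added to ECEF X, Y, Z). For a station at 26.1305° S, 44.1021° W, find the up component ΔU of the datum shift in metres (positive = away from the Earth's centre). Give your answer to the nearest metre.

ΔU = -158 m

The local up (radial) axis is (cos φ cos λ, cos φ sin λ, sin φ), giving ΔU = 41.970 − 278.603 + 79.011 = -157.62 m.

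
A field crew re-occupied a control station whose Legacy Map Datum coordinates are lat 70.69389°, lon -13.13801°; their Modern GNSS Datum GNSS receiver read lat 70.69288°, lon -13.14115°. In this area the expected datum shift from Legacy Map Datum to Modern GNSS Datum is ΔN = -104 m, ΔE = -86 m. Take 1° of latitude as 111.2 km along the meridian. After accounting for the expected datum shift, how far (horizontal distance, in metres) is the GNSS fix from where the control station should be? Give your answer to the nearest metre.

31 m

Observed coordinate differences: Δφ = -0.00101°, Δλ = -0.00314°.
Converting to metres (1° lat = 111200 m, cos φ = 0.330615): observed ΔN = -112.3 m, observed ΔE = -115.4 m.
Subtracting the expected shift leaves a residual of -112.3 − (-104) = -8.3 m north and -115.4 − (-86) = -29.4 m east.
Residual distance = √((-8.3)² + (-29.4)²) = 30.6 m.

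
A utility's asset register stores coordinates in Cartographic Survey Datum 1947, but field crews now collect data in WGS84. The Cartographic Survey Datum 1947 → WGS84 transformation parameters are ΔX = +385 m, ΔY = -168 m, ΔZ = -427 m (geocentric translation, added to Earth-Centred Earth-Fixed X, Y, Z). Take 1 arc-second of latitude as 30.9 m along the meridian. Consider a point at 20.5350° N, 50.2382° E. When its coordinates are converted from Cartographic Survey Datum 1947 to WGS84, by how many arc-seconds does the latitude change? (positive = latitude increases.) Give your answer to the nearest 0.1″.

sin φ = 0.350779, cos φ = 0.936458, sin λ = 0.768710, cos λ = 0.639597.
North component: ΔN = −sin φ cos λ·ΔX − sin φ sin λ·ΔY + cos φ·ΔZ = −(0.350779)(0.639597)(385) − (0.350779)(0.768710)(-168) + (0.936458)(-427) = -440.94 m.
1° of latitude spans 3600 × 30.90 = 111240 m, so Δφ = -440.94 / 111240 × 3600 = -14.270″.

Δφ = -14.3″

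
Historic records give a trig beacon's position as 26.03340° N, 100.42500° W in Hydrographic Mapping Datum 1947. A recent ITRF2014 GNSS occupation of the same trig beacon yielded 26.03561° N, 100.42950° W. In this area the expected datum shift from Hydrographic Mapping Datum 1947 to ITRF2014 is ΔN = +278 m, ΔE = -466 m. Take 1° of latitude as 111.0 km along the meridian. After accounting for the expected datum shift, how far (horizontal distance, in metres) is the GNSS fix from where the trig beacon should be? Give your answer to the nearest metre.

37 m

Observed coordinate differences: Δφ = +0.00221°, Δλ = -0.00450°.
Converting to metres (1° lat = 111000 m, cos φ = 0.898538): observed ΔN = 245.3 m, observed ΔE = -448.8 m.
Subtracting the expected shift leaves a residual of 245.3 − (278) = -32.7 m north and -448.8 − (-466) = 17.2 m east.
Residual distance = √((-32.7)² + 17.2²) = 36.9 m.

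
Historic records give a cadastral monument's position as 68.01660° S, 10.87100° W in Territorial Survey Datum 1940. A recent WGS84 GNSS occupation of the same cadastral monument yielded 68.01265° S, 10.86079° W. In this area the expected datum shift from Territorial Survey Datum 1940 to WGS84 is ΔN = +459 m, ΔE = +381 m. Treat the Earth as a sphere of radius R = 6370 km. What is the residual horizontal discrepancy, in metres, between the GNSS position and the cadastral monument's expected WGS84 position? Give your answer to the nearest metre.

48 m

Observed coordinate differences: Δφ = +0.00395°, Δλ = +0.01021°.
Converting to metres (1° lat = 111177 m, cos φ = 0.374338): observed ΔN = 439.2 m, observed ΔE = 424.9 m.
Subtracting the expected shift leaves a residual of 439.2 − (459) = -19.8 m north and 424.9 − (381) = 43.9 m east.
Residual distance = √((-19.8)² + 43.9²) = 48.2 m.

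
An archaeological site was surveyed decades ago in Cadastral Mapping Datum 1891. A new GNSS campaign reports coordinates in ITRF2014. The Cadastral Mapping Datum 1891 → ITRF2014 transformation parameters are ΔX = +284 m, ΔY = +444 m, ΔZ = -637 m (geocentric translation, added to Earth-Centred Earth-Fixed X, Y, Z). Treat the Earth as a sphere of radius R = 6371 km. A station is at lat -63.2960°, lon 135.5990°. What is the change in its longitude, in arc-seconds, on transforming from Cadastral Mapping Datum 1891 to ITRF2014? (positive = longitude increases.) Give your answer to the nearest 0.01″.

sin φ = -0.893340, cos φ = 0.449381, sin λ = 0.699676, cos λ = -0.714460.
East component: ΔE = −sin λ·ΔX + cos λ·ΔY = −(0.699676)(284) + (-0.714460)(444) = -515.93 m.
1° of latitude spans πR/180 = 111195 m; at latitude φ, 1° of longitude spans that × cos φ = 49968.9 m, so Δλ = -515.93 / 49968.9 × 3600 = -37.170″.

Δλ = -37.17″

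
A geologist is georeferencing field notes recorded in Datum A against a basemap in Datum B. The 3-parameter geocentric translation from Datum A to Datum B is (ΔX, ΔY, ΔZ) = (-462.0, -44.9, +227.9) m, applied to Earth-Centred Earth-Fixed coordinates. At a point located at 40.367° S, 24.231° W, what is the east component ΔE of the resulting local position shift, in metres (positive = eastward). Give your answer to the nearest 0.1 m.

ΔE = -230.6 m

The local east axis at (φ, λ) is (−sin λ, cos λ, 0), so ΔE = −sin(-24.231°)·(-462.0) + cos(-24.231°)·(-44.9) = -230.56 m.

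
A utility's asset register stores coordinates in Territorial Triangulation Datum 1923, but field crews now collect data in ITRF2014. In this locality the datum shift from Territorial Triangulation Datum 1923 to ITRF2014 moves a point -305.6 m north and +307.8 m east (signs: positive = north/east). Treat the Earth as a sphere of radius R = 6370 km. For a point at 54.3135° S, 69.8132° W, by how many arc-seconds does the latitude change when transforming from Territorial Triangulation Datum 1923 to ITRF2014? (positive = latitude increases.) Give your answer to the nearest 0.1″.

Δφ = -9.9″

On a sphere of radius R, 1 rad of latitude = R, so Δφ = ΔN / R = -305.6 / 6370000 = -4.7975e-05 rad = -9.896″.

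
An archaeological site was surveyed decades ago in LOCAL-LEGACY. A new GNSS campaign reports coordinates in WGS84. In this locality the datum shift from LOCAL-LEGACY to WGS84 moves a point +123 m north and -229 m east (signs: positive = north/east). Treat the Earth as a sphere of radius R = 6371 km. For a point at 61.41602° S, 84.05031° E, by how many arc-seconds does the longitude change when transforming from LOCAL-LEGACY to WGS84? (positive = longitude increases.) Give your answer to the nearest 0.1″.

Δλ = -15.5″

At latitude -61.41602°, cos φ = 0.478446.
One radian of longitude at latitude φ spans R cos φ, so Δλ = ΔE / (R cos φ) = -229.0 / (6371000 × 0.478446) = -7.5127e-05 rad = -15.496″.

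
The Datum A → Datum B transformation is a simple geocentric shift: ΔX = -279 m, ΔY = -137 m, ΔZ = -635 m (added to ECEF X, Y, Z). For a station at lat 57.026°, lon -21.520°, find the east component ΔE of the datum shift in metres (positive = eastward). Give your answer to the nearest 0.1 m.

The local east axis at (φ, λ) is (−sin λ, cos λ, 0), so ΔE = −sin(-21.520°)·(-279) + cos(-21.520°)·(-137) = -229.79 m.

ΔE = -229.8 m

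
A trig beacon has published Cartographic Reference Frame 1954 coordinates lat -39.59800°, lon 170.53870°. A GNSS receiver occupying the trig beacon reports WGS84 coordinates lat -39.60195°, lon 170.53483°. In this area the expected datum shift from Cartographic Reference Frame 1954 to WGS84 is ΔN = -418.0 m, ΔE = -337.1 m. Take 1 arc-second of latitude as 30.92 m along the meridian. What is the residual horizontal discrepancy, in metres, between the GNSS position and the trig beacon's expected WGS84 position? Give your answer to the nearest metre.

Observed coordinate differences: Δφ = -0.00395°, Δλ = -0.00387°.
Converting to metres (1° lat = 111312 m, cos φ = 0.770535): observed ΔN = -439.7 m, observed ΔE = -331.9 m.
Subtracting the expected shift leaves a residual of -439.7 − (-418.0) = -21.7 m north and -331.9 − (-337.1) = 5.2 m east.
Residual distance = √((-21.7)² + 5.2²) = 22.3 m.

22 m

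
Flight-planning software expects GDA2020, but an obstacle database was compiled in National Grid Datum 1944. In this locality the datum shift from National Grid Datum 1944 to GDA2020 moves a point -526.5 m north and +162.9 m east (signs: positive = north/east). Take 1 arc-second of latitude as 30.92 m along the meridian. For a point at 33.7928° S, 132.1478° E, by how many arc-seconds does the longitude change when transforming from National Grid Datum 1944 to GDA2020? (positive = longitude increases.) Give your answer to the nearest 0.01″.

Δλ = 6.34″

At latitude -33.7928°, cos φ = 0.831054.
1″ of longitude at this latitude = 30.92 × cos φ = 25.6962 m, so Δλ = 162.9 / 25.6962 = 6.339″.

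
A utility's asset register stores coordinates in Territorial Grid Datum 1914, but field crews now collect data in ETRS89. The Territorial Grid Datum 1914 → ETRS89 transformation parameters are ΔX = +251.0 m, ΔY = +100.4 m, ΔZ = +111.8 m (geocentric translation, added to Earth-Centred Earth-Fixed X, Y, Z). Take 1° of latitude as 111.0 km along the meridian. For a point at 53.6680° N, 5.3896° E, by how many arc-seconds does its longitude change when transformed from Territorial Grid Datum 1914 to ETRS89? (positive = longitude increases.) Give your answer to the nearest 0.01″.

sin φ = 0.805598, cos φ = 0.592463, sin λ = 0.093928, cos λ = 0.995579.
East component: ΔE = −sin λ·ΔX + cos λ·ΔY = −(0.093928)(251.0) + (0.995579)(100.4) = 76.38 m.
1° of latitude spans 111000 m; at latitude φ, 1° of longitude spans that × cos φ = 65763.4 m, so Δλ = 76.38 / 65763.4 × 3600 = 4.181″.

Δλ = 4.18″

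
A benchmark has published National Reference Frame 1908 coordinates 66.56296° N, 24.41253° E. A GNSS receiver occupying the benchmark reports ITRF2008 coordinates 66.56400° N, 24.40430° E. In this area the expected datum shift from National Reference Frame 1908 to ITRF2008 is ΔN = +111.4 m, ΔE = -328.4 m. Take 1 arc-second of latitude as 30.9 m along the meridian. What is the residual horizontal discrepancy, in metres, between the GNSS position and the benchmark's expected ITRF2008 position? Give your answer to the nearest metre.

Observed coordinate differences: Δφ = +0.00104°, Δλ = -0.00823°.
Converting to metres (1° lat = 111240 m, cos φ = 0.397741): observed ΔN = 115.7 m, observed ΔE = -364.1 m.
Subtracting the expected shift leaves a residual of 115.7 − (111.4) = 4.3 m north and -364.1 − (-328.4) = -35.7 m east.
Residual distance = √(4.3² + (-35.7)²) = 36.0 m.

36 m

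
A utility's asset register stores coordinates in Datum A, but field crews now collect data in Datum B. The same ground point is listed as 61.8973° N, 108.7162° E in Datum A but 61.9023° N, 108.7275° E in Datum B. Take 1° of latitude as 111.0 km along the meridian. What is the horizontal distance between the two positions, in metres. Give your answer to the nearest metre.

811 m

Δφ = 61.9023° − 61.8973° = +0.0050°; Δλ = 108.7275° − 108.7162° = +0.0113°.
ΔN = Δφ × 111000 = 555.0 m; ΔE = Δλ × 111000 × cos(61.8973°) = +0.0113 × 111000 × 0.471053 = 590.8 m.
Distance = √(ΔE² + ΔN²) = √(590.8² + 555.0²) = 810.6 m.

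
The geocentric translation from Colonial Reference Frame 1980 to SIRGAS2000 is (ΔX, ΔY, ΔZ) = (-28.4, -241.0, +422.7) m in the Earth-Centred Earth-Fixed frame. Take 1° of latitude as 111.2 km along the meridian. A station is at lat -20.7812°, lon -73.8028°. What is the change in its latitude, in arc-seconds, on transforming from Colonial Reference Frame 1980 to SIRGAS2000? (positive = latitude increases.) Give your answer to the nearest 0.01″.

Δφ = 15.36″

sin φ = -0.354800, cos φ = 0.934942, sin λ = -0.960307, cos λ = 0.278944.
North component: ΔN = −sin φ cos λ·ΔX − sin φ sin λ·ΔY + cos φ·ΔZ = −(-0.354800)(0.278944)(-28.4) − (-0.354800)(-0.960307)(-241.0) + (0.934942)(422.7) = 474.50 m.
1° of latitude spans 111200 m, so Δφ = 474.50 / 111200 × 3600 = 15.362″.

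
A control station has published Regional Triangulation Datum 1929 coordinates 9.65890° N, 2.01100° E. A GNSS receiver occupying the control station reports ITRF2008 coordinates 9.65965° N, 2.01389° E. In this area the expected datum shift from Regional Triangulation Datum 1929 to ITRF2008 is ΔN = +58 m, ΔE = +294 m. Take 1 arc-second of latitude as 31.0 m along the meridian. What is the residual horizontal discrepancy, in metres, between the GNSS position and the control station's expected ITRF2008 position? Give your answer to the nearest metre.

Observed coordinate differences: Δφ = +0.00075°, Δλ = +0.00289°.
Converting to metres (1° lat = 111600 m, cos φ = 0.985824): observed ΔN = 83.7 m, observed ΔE = 318.0 m.
Subtracting the expected shift leaves a residual of 83.7 − (58) = 25.7 m north and 318.0 − (294) = 24.0 m east.
Residual distance = √(25.7² + 24.0²) = 35.1 m.

35 m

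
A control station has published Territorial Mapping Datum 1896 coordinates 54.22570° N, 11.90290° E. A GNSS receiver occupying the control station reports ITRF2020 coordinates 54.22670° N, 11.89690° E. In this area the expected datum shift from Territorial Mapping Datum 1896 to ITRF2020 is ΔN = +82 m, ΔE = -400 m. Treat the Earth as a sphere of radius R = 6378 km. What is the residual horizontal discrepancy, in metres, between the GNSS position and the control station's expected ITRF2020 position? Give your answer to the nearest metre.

31 m

Observed coordinate differences: Δφ = +0.00100°, Δλ = -0.00600°.
Converting to metres (1° lat = 111317 m, cos φ = 0.584594): observed ΔN = 111.3 m, observed ΔE = -390.5 m.
Subtracting the expected shift leaves a residual of 111.3 − (82) = 29.3 m north and -390.5 − (-400) = 9.5 m east.
Residual distance = √(29.3² + 9.5²) = 30.8 m.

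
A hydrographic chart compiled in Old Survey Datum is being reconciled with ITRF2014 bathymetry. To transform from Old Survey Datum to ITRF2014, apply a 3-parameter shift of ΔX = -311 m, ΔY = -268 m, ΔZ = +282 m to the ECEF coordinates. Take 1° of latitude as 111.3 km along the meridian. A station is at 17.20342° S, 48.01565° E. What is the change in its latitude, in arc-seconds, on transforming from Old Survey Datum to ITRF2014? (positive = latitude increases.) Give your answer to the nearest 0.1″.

sin φ = -0.295765, cos φ = 0.955261, sin λ = 0.743328, cos λ = 0.668928.
North component: ΔN = −sin φ cos λ·ΔX − sin φ sin λ·ΔY + cos φ·ΔZ = −(-0.295765)(0.668928)(-311) − (-0.295765)(0.743328)(-268) + (0.955261)(282) = 148.93 m.
1° of latitude spans 111300 m, so Δφ = 148.93 / 111300 × 3600 = 4.817″.

Δφ = 4.8″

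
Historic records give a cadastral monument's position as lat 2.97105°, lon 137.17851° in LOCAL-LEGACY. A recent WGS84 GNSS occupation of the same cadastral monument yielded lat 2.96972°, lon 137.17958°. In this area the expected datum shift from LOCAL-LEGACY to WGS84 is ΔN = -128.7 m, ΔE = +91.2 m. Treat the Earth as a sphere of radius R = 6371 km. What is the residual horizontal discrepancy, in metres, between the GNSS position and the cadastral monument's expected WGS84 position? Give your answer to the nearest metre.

34 m

Observed coordinate differences: Δφ = -0.00133°, Δλ = +0.00107°.
Converting to metres (1° lat = 111195 m, cos φ = 0.998656): observed ΔN = -147.9 m, observed ΔE = 118.8 m.
Subtracting the expected shift leaves a residual of -147.9 − (-128.7) = -19.2 m north and 118.8 − (91.2) = 27.6 m east.
Residual distance = √((-19.2)² + 27.6²) = 33.6 m.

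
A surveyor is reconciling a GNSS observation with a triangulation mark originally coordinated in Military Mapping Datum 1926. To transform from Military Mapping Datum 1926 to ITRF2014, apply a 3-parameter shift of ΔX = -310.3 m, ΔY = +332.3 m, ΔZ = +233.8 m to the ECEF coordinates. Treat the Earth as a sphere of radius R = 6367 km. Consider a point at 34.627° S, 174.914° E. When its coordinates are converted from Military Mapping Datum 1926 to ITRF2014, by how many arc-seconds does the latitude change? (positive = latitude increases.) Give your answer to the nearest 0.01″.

sin φ = -0.568232, cos φ = 0.822869, sin λ = 0.088651, cos λ = -0.996063.
North component: ΔN = −sin φ cos λ·ΔX − sin φ sin λ·ΔY + cos φ·ΔZ = −(-0.568232)(-0.996063)(-310.3) − (-0.568232)(0.088651)(332.3) + (0.822869)(233.8) = 384.75 m.
1° of latitude spans πR/180 = 111125 m, so Δφ = 384.75 / 111125 × 3600 = 12.464″.

Δφ = 12.46″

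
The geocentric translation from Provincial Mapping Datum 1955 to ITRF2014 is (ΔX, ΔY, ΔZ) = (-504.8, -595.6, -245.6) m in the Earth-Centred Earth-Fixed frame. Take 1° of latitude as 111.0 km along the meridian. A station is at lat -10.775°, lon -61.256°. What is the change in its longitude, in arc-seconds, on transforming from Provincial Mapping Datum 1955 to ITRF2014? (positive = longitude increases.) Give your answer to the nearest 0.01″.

sin φ = -0.186953, cos φ = 0.982369, sin λ = -0.876777, cos λ = 0.480897.
East component: ΔE = −sin λ·ΔX + cos λ·ΔY = −(-0.876777)(-504.8) + (0.480897)(-595.6) = -729.02 m.
1° of latitude spans 111000 m; at latitude φ, 1° of longitude spans that × cos φ = 109042.9 m, so Δλ = -729.02 / 109042.9 × 3600 = -24.068″.

Δλ = -24.07″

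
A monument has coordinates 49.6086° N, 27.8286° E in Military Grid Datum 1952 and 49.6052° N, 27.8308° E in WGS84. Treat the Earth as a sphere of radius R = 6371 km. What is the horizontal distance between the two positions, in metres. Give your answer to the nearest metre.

Δφ = 49.6052° − 49.6086° = -0.0034°; Δλ = 27.8308° − 27.8286° = +0.0022°.
1° along a meridian = πR/180 = 111195 m.
ΔN = Δφ × 111195 = -378.1 m; ΔE = Δλ × 111195 × cos(49.6086°) = +0.0022 × 111195 × 0.648006 = 158.5 m.
Distance = √(ΔE² + ΔN²) = √(158.5² + (-378.1)²) = 410.0 m.

410 m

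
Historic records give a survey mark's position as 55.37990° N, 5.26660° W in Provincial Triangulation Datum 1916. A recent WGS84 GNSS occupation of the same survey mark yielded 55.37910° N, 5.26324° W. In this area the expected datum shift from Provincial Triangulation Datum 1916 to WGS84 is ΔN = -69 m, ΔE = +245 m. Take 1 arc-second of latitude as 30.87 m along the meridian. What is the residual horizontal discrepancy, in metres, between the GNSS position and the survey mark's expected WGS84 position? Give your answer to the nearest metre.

38 m

Observed coordinate differences: Δφ = -0.00080°, Δλ = +0.00336°.
Converting to metres (1° lat = 111132 m, cos φ = 0.568132): observed ΔN = -88.9 m, observed ΔE = 212.1 m.
Subtracting the expected shift leaves a residual of -88.9 − (-69) = -19.9 m north and 212.1 − (245) = -32.9 m east.
Residual distance = √((-19.9)² + (-32.9)²) = 38.4 m.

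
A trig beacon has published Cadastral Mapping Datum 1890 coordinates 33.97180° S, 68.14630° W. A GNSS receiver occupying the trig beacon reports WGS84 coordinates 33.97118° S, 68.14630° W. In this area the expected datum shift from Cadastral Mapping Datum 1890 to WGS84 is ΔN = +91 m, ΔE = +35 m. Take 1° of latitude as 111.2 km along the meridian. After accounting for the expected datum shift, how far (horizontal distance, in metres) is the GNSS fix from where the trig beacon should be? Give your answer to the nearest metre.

Observed coordinate differences: Δφ = +0.00062°, Δλ = +0.00000°.
Converting to metres (1° lat = 111200 m, cos φ = 0.829313): observed ΔN = 68.9 m, observed ΔE = 0.0 m.
Subtracting the expected shift leaves a residual of 68.9 − (91) = -22.1 m north and 0.0 − (35) = -35.0 m east.
Residual distance = √((-22.1)² + (-35.0)²) = 41.4 m.

41 m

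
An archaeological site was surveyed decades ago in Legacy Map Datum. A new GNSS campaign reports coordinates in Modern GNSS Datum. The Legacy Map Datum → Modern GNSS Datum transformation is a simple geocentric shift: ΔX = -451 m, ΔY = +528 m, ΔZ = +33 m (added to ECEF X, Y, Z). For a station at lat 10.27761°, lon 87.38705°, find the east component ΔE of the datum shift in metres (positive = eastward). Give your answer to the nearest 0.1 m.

At φ = 10.27761°, λ = 87.38705°: sin φ = 0.178418, cos φ = 0.983955, sin λ = 0.998960, cos λ = 0.045589.
ΔE = −sin λ·ΔX + cos λ·ΔY = −(0.998960)·(-451) + (0.045589)·(528) = 474.60 m.

ΔE = 474.6 m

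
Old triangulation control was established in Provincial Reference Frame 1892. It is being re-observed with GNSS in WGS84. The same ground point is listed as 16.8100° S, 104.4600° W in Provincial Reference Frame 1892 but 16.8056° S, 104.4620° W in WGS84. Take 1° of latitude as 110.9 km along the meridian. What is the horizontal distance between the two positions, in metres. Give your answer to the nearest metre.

532 m

Δφ = -16.8056° − -16.8100° = +0.0044°; Δλ = -104.4620° − -104.4600° = -0.0020°.
ΔN = Δφ × 110900 = 488.0 m; ΔE = Δλ × 110900 × cos(-16.8100°) = -0.0020 × 110900 × 0.957269 = -212.3 m.
Distance = √(ΔE² + ΔN²) = √((-212.3)² + 488.0²) = 532.2 m.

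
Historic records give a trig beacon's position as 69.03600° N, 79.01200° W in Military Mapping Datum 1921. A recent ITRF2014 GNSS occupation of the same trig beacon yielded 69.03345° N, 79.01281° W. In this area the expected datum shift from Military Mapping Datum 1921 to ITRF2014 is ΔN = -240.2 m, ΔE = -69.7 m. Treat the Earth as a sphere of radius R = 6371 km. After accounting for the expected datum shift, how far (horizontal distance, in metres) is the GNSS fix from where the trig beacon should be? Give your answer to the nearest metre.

57 m

Observed coordinate differences: Δφ = -0.00255°, Δλ = -0.00081°.
Converting to metres (1° lat = 111195 m, cos φ = 0.357781): observed ΔN = -283.5 m, observed ΔE = -32.2 m.
Subtracting the expected shift leaves a residual of -283.5 − (-240.2) = -43.3 m north and -32.2 − (-69.7) = 37.5 m east.
Residual distance = √((-43.3)² + 37.5²) = 57.3 m.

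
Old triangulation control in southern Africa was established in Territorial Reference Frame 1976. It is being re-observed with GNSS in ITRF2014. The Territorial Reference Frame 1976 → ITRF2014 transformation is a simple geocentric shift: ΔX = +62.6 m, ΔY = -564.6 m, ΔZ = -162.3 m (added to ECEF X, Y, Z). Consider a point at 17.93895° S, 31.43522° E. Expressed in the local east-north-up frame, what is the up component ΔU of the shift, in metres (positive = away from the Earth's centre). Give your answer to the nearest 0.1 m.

The local up (radial) axis is (cos φ cos λ, cos φ sin λ, sin φ), giving ΔU = 50.816 − 280.143 + 49.989 = -179.34 m.

ΔU = -179.3 m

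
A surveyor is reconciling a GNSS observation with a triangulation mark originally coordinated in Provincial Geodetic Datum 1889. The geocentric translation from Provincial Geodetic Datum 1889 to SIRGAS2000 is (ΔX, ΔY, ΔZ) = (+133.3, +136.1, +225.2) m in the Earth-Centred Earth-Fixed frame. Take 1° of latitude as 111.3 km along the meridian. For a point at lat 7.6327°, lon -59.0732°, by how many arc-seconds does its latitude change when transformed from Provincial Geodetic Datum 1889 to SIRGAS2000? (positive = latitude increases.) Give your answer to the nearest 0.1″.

sin φ = 0.132822, cos φ = 0.991140, sin λ = -0.857825, cos λ = 0.513943.
North component: ΔN = −sin φ cos λ·ΔX − sin φ sin λ·ΔY + cos φ·ΔZ = −(0.132822)(0.513943)(133.3) − (0.132822)(-0.857825)(136.1) + (0.991140)(225.2) = 229.61 m.
1° of latitude spans 111300 m, so Δφ = 229.61 / 111300 × 3600 = 7.427″.

Δφ = 7.4″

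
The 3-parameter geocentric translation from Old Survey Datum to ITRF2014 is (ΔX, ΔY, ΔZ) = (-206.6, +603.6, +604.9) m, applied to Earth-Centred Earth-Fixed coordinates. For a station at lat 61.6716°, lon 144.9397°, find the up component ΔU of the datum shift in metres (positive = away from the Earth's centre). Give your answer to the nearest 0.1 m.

At φ = 61.6716°, λ = 144.9397°: sin φ = 0.880242, cos φ = 0.474525, sin λ = 0.574438, cos λ = -0.818548.
ΔU = cos φ cos λ·ΔX + cos φ sin λ·ΔY + sin φ·ΔZ = (0.474525)(-0.818548)(-206.6) + (0.474525)(0.574438)(603.6) + (0.880242)(604.9) = 777.24 m.

ΔU = 777.2 m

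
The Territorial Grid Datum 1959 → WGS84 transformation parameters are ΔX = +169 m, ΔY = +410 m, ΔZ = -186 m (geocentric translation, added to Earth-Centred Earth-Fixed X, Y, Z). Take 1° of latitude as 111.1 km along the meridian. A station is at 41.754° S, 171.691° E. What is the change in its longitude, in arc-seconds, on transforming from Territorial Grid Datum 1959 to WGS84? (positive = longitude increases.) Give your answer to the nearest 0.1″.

sin φ = -0.665934, cos φ = 0.746011, sin λ = 0.144512, cos λ = -0.989503.
East component: ΔE = −sin λ·ΔX + cos λ·ΔY = −(0.144512)(169) + (-0.989503)(410) = -430.12 m.
1° of latitude spans 111100 m; at latitude φ, 1° of longitude spans that × cos φ = 82881.8 m, so Δλ = -430.12 / 82881.8 × 3600 = -18.682″.

Δλ = -18.7″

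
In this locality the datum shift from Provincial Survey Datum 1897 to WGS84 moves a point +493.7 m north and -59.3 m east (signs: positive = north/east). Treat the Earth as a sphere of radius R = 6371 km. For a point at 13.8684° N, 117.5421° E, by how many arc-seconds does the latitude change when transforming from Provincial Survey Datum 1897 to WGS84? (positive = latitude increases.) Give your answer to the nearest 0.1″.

On a sphere of radius R, 1 rad of latitude = R, so Δφ = ΔN / R = 493.7 / 6371000 = 7.7492e-05 rad = 15.984″.

Δφ = 16.0″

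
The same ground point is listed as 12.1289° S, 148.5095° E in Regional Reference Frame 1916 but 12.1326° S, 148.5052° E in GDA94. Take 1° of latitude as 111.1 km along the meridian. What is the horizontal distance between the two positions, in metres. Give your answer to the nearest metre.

622 m

Δφ = -12.1326° − -12.1289° = -0.0037°; Δλ = 148.5052° − 148.5095° = -0.0043°.
ΔN = Δφ × 111100 = -411.1 m; ΔE = Δλ × 111100 × cos(-12.1289°) = -0.0043 × 111100 × 0.977677 = -467.1 m.
Distance = √(ΔE² + ΔN²) = √((-467.1)² + (-411.1)²) = 622.2 m.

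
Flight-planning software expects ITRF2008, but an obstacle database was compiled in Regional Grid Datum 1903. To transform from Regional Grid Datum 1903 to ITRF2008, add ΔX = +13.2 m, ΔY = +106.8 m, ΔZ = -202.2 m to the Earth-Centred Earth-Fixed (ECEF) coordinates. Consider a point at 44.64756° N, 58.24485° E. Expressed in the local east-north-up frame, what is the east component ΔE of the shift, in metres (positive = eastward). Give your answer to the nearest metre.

At φ = 44.64756°, λ = 58.24485°: sin φ = 0.702744, cos φ = 0.711443, sin λ = 0.850305, cos λ = 0.526290.
ΔE = −sin λ·ΔX + cos λ·ΔY = −(0.850305)·(13.2) + (0.526290)·(106.8) = 44.98 m.

ΔE = 45 m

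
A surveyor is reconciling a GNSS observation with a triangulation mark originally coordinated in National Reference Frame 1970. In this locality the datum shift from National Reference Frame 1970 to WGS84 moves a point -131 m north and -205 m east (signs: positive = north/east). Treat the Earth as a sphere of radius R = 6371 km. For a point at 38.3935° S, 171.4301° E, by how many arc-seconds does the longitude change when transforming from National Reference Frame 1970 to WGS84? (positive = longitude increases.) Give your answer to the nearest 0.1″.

Δλ = -8.5″

At latitude -38.3935°, cos φ = 0.783764.
One radian of longitude at latitude φ spans R cos φ, so Δλ = ΔE / (R cos φ) = -205.0 / (6371000 × 0.783764) = -4.1055e-05 rad = -8.468″.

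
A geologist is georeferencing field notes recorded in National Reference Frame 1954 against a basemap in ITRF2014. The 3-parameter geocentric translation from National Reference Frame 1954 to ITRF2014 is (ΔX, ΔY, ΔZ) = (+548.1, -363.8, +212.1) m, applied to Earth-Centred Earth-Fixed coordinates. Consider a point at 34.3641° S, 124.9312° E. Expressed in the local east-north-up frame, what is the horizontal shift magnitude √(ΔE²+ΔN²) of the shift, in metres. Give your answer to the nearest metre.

295 m

The local east axis at (φ, λ) is (−sin λ, cos λ, 0), so ΔE = −sin(124.9312°)·548.1 + cos(124.9312°)·(-363.8) = -241.05 m.
The local north axis is (−sin φ cos λ, −sin φ sin λ, cos φ), giving ΔN = -177.146 − 168.352 + 175.082 = -170.42 m.
Horizontal magnitude = √(ΔE² + ΔN²) = √((-241.05)² + (-170.42)²) = 295.20 m.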